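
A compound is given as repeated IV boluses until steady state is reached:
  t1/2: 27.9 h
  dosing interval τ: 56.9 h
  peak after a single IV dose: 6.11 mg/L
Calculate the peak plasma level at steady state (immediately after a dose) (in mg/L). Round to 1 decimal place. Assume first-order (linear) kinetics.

k = ln2 / t½ = 0.693147 / 27.9 = 0.02484 h⁻¹
e^(−kτ) = e^(−0.02484 × 56.9) = 0.2433
Accumulation ratio R = 1 / (1 − e^(−kτ)) = 1 / (1 − 0.2433) = 1.322
Steady-state peak = C₀ × R = 6.11 × 1.322 = 8.077 mg/L

8.1 mg/L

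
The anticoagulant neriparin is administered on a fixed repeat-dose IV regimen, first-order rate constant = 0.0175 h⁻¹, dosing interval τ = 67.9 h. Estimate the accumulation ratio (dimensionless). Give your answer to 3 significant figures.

1.44

e^(−kτ) = e^(−0.01750 × 67.9) = 0.3048
Accumulation ratio R = 1 / (1 − e^(−kτ)) = 1 / (1 − 0.3048) = 1.438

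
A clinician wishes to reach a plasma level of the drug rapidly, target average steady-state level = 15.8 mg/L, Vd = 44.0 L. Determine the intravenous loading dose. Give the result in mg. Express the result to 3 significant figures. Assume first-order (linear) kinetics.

LD = Css × Vd = 15.8 × 44.0 = 695.2 mg

695 mg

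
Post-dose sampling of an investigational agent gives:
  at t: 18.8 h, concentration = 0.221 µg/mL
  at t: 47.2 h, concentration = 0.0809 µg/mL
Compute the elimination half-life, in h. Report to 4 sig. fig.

k = ln(C₁/C₂) / (t₂ − t₁) = ln(0.221/0.0809) / (47.2 − 18.8)
  = 1.005 / 28.40 = 0.03539 h⁻¹
t½ = ln2 / k = 0.693147 / 0.03539 = 19.59 h

19.59 h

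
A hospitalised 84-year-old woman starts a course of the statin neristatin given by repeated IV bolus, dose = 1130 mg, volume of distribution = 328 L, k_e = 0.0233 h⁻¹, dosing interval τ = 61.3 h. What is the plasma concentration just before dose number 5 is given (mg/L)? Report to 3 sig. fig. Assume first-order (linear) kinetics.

1.08 mg/L

C₀ per dose = Dose / Vd = 1130 / 328 = 3.445 mg/L
Fraction remaining after one interval: r = e^(−kτ) = e^(−0.02330 × 61.3) = 0.2397
Before dose 5, 4 doses have been given (aged 1τ, 2τ, 3τ, 4τ).
C_trough = C₀ × (r + r² + … + r^4) = C₀ × r(1−r^4)/(1−r)
        = 3.445 × 0.2397 × (1 − 0.003301) / (1 − 0.2397) = 1.083 mg/L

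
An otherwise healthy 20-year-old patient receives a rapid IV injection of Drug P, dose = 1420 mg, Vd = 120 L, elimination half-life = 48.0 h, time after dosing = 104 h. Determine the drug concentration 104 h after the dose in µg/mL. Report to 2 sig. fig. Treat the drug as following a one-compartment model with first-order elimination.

C₀ = Dose / Vd = 1420 / 120 = 11.83 mg/L
k = ln2 / t½ = 0.693147 / 48.0 = 0.01444 h⁻¹
C = C₀ · e^(−k·t) = 11.83 × e^(−0.01444 × 104)
  = 11.83 × 0.2227 = 2.635 mg/L
(2.635 mg/L = 2.635 µg/mL)

2.6 µg/mL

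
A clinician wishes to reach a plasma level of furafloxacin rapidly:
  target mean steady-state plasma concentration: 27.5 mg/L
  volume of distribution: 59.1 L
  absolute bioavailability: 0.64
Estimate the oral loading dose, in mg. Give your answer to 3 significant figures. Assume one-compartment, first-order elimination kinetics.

LD = Css × Vd / F = 27.5 × 59.1 / 0.64 = 2539 mg

2540 mg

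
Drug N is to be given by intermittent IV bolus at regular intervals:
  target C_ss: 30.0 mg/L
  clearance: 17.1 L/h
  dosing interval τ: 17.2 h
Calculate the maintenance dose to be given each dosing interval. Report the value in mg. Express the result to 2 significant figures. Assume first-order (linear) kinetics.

At steady state, Dose/τ = Css × CL.
Dose = Css × CL × τ = 30.0 × 17.10 × 17.2 = 8824 mg

8800 mg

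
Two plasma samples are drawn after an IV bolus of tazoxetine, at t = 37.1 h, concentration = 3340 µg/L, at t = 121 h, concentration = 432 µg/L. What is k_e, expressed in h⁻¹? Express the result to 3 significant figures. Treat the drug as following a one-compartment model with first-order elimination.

0.0244 h⁻¹

k = ln(C₁/C₂) / (t₂ − t₁) = ln(3340/432) / (121 − 37.1)
  = 2.045 / 83.90 = 0.02437 h⁻¹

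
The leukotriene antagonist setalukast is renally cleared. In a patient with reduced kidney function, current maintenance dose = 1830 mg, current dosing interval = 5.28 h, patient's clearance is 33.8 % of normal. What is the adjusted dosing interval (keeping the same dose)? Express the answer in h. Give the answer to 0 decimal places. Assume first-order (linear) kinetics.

To keep the same average steady-state level, dosing rate must scale with clearance.
CL ratio = 33.8 / 100 = 0.3380
New interval (same dose) = 5.28 / 0.3380 = 15.62 h

16 h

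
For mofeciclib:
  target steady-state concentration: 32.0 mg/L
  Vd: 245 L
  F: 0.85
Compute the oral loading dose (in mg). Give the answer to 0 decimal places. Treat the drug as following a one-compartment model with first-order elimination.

9224 mg

LD = Css × Vd / F = 32.0 × 245 / 0.85 = 9224 mg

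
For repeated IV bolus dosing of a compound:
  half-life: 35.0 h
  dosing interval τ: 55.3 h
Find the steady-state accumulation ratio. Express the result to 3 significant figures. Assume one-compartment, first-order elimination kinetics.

k = ln2 / t½ = 0.693147 / 35.0 = 0.01980 h⁻¹
e^(−kτ) = e^(−0.01980 × 55.3) = 0.3346
Accumulation ratio R = 1 / (1 − e^(−kτ)) = 1 / (1 − 0.3346) = 1.503

1.50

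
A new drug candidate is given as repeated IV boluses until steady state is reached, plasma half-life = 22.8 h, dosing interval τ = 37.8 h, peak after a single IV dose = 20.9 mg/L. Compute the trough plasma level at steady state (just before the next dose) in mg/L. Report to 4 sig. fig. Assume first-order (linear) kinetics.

9.696 mg/L

k = ln2 / t½ = 0.693147 / 22.8 = 0.03040 h⁻¹
e^(−kτ) = e^(−0.03040 × 37.8) = 0.3169
Accumulation ratio R = 1 / (1 − e^(−kτ)) = 1 / (1 − 0.3169) = 1.464
Steady-state trough = C₀ × R × e^(−kτ) = 20.9 × 1.464 × 0.3169 = 9.696 mg/L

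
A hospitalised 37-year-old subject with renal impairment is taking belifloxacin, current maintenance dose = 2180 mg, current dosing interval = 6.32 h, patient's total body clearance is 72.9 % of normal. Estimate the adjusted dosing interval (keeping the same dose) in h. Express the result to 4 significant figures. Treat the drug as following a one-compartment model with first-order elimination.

To keep the same average steady-state level, dosing rate must scale with clearance.
CL ratio = 72.9 / 100 = 0.7290
New interval (same dose) = 6.32 / 0.7290 = 8.669 h

8.669 h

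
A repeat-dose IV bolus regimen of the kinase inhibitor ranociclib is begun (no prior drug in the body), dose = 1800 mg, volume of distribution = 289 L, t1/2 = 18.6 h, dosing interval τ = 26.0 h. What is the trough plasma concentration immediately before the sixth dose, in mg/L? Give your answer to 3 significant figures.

3.78 mg/L

C₀ per dose = Dose / Vd = 1800 / 289 = 6.228 mg/L
k = ln2 / t½ = 0.693147 / 18.6 = 0.03727 h⁻¹
Fraction remaining after one interval: r = e^(−kτ) = e^(−0.03727 × 26.0) = 0.3795
Before dose 6, 5 doses have been given (aged 1τ, 2τ, 3τ, 4τ, 5τ).
C_trough = C₀ × (r + r² + … + r^5) = C₀ × r(1−r^5)/(1−r)
        = 6.228 × 0.3795 × (1 − 0.007872) / (1 − 0.3795) = 3.779 mg/L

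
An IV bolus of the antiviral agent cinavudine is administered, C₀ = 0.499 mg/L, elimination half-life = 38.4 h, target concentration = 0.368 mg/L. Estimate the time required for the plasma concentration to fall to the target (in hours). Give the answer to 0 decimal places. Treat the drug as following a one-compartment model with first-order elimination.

17 h

k = ln2 / t½ = 0.693147 / 38.4 = 0.01805 h⁻¹
t = ln(C₀ / C) / k = ln(0.4990 / 0.368) / 0.01805
  = ln(1.356) / 0.01805 = 0.3045 / 0.01805 = 16.87 h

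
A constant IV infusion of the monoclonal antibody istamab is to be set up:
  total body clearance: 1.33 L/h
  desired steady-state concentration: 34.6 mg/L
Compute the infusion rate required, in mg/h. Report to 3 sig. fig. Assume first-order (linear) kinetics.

At steady state, infusion rate R₀ = Css × CL = 34.6 × 1.330 = 46.02 mg/h

46.0 mg/h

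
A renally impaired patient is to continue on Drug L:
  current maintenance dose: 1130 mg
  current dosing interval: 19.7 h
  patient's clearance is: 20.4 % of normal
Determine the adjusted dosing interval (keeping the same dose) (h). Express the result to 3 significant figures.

96.6 h

To keep the same average steady-state level, dosing rate must scale with clearance.
CL ratio = 20.4 / 100 = 0.2040
New interval (same dose) = 19.7 / 0.2040 = 96.57 h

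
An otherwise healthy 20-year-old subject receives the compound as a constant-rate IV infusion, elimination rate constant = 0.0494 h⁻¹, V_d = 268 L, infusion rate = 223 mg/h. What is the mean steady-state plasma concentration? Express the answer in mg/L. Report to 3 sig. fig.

16.8 mg/L

CL = k × Vd = 0.04940 × 268 = 13.24 L/h
At steady state Css = R₀ / CL = 223 / 13.24 = 16.84 mg/L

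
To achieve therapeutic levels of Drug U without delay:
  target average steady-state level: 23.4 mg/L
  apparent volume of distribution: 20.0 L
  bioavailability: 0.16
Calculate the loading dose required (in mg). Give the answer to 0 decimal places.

2925 mg

LD = Css × Vd / F = 23.4 × 20.0 / 0.16 = 2925 mg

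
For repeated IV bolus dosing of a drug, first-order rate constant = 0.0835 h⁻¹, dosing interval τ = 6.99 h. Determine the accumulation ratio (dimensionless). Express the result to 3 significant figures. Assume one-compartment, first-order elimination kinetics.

2.26

e^(−kτ) = e^(−0.08350 × 6.99) = 0.5579
Accumulation ratio R = 1 / (1 − e^(−kτ)) = 1 / (1 − 0.5579) = 2.262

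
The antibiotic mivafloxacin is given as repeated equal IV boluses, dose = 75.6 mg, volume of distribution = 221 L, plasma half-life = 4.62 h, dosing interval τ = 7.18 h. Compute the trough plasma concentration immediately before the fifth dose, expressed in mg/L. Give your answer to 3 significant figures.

C₀ per dose = Dose / Vd = 75.6 / 221 = 0.3421 mg/L
k = ln2 / t½ = 0.693147 / 4.62 = 0.1500 h⁻¹
Fraction remaining after one interval: r = e^(−kτ) = e^(−0.1500 × 7.18) = 0.3406
Before dose 5, 4 doses have been given (aged 1τ, 2τ, 3τ, 4τ).
C_trough = C₀ × (r + r² + … + r^4) = C₀ × r(1−r^4)/(1−r)
        = 0.3421 × 0.3406 × (1 − 0.01346) / (1 − 0.3406) = 0.1743 mg/L

0.174 mg/L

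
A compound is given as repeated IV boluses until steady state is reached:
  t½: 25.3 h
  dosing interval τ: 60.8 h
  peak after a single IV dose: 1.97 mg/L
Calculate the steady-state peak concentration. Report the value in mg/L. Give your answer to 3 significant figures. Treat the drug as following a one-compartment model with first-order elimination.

k = ln2 / t½ = 0.693147 / 25.3 = 0.02740 h⁻¹
e^(−kτ) = e^(−0.02740 × 60.8) = 0.1890
Accumulation ratio R = 1 / (1 − e^(−kτ)) = 1 / (1 − 0.1890) = 1.233
Steady-state peak = C₀ × R = 1.97 × 1.233 = 2.429 mg/L

2.43 mg/L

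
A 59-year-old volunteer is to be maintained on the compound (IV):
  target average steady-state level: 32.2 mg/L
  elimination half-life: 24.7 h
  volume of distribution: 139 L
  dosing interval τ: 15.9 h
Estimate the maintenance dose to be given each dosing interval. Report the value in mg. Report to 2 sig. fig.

k = ln2 / t½ = 0.693147 / 24.7 = 0.02806 h⁻¹
CL = k × Vd = 0.02806 × 139 = 3.900 L/h
At steady state, Dose/τ = Css × CL.
Dose = Css × CL × τ = 32.2 × 3.900 × 15.9 = 1997 mg

2000 mg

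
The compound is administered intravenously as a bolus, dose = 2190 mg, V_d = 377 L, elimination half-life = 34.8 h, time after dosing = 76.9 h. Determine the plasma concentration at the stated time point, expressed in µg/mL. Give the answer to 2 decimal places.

1.26 µg/mL

C₀ = Dose / Vd = 2190 / 377 = 5.809 mg/L
k = ln2 / t½ = 0.693147 / 34.8 = 0.01992 h⁻¹
C = C₀ · e^(−k·t) = 5.809 × e^(−0.01992 × 76.9)
  = 5.809 × 0.2161 = 1.255 mg/L
(1.255 mg/L = 1.255 µg/mL)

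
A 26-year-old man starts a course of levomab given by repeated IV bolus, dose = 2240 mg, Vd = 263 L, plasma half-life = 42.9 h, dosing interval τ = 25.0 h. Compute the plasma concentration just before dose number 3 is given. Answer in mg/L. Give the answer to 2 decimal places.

9.48 mg/L

C₀ per dose = Dose / Vd = 2240 / 263 = 8.517 mg/L
k = ln2 / t½ = 0.693147 / 42.9 = 0.01616 h⁻¹
Fraction remaining after one interval: r = e^(−kτ) = e^(−0.01616 × 25.0) = 0.6676
Before dose 3, 2 doses have been given (aged 1τ, 2τ).
C_trough = C₀ × (r + r²) = 8.517 × (0.6676 + 0.4457) = 9.482 mg/L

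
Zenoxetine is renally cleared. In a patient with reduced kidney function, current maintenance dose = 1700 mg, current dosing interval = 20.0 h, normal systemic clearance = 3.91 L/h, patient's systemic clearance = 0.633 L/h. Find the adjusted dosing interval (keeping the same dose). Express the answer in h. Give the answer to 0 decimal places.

To keep the same average steady-state level, dosing rate must scale with clearance.
CL ratio = 0.633 / 3.91 = 0.1619
New interval (same dose) = 20.0 / 0.1619 = 123.5 h

124 h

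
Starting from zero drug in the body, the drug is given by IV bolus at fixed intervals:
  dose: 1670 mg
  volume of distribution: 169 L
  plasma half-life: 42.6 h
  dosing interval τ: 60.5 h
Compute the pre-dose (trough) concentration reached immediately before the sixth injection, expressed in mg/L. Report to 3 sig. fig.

5.85 mg/L

C₀ per dose = Dose / Vd = 1670 / 169 = 9.882 mg/L
k = ln2 / t½ = 0.693147 / 42.6 = 0.01627 h⁻¹
Fraction remaining after one interval: r = e^(−kτ) = e^(−0.01627 × 60.5) = 0.3737
Before dose 6, 5 doses have been given (aged 1τ, 2τ, 3τ, 4τ, 5τ).
C_trough = C₀ × (r + r² + … + r^5) = C₀ × r(1−r^5)/(1−r)
        = 9.882 × 0.3737 × (1 − 0.007288) / (1 − 0.3737) = 5.853 mg/L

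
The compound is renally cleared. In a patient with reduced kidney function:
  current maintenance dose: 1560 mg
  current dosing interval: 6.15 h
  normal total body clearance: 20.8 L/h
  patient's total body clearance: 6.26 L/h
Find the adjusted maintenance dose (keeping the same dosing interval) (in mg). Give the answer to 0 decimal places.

470 mg

To keep the same average steady-state level, dosing rate must scale with clearance.
CL ratio = 6.26 / 20.8 = 0.3010
New dose (same interval) = 1560 × 0.3010 = 469.6 mg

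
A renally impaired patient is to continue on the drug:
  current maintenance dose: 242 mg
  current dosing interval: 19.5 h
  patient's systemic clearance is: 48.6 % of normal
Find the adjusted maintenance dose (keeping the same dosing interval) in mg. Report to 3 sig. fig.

To keep the same average steady-state level, dosing rate must scale with clearance.
CL ratio = 48.6 / 100 = 0.4860
New dose (same interval) = 242 × 0.4860 = 117.6 mg

118 mg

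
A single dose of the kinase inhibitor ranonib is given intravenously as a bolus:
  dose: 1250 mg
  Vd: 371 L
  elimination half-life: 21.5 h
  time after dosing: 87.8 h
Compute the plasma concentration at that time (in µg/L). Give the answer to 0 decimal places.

C₀ = Dose / Vd = 1250 / 371 = 3.369 mg/L
k = ln2 / t½ = 0.693147 / 21.5 = 0.03224 h⁻¹
C = C₀ · e^(−k·t) = 3.369 × e^(−0.03224 × 87.8)
  = 3.369 × 0.05897 = 0.1987 mg/L
Convert: 0.1987 mg/L × 1000 = 198.7 µg/L

199 µg/L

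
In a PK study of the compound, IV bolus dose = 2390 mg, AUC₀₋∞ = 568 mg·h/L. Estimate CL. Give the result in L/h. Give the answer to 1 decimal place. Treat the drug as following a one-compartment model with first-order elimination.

CL = Dose / AUC = 2390 / 568 = 4.208 L/h

4.2 L/h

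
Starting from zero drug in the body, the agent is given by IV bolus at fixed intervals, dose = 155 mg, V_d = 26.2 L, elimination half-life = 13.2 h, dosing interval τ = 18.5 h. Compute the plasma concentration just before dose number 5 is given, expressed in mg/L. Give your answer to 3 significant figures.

3.53 mg/L

C₀ per dose = Dose / Vd = 155 / 26.2 = 5.916 mg/L
k = ln2 / t½ = 0.693147 / 13.2 = 0.05251 h⁻¹
Fraction remaining after one interval: r = e^(−kτ) = e^(−0.05251 × 18.5) = 0.3785
Before dose 5, 4 doses have been given (aged 1τ, 2τ, 3τ, 4τ).
C_trough = C₀ × (r + r² + … + r^4) = C₀ × r(1−r^4)/(1−r)
        = 5.916 × 0.3785 × (1 − 0.02052) / (1 − 0.3785) = 3.529 mg/L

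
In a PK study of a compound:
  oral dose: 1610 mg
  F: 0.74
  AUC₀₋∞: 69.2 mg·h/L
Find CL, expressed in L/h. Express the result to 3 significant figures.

CL = F·Dose / AUC = 0.74 × 1610 / 69.2 = 17.22 L/h

17.2 L/h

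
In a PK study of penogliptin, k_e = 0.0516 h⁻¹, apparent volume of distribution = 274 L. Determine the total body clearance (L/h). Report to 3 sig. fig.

CL = k × Vd = 0.0516 × 274 = 14.14 L/h

14.1 L/h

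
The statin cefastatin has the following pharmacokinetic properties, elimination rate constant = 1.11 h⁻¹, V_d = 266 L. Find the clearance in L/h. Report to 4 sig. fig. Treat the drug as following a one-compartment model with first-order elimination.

CL = k × Vd = 1.11 × 266 = 295.3 L/h

295.3 L/h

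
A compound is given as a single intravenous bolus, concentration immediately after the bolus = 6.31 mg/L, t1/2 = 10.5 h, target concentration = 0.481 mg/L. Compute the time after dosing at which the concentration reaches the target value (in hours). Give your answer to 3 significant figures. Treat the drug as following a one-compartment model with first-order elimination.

39.0 h

k = ln2 / t½ = 0.693147 / 10.5 = 0.06601 h⁻¹
t = ln(C₀ / C) / k = ln(6.310 / 0.481) / 0.06601
  = ln(13.12) / 0.06601 = 2.574 / 0.06601 = 38.99 h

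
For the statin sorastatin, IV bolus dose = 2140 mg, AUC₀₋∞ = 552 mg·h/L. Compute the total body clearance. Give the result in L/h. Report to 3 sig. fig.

3.88 L/h

CL = Dose / AUC = 2140 / 552 = 3.877 L/h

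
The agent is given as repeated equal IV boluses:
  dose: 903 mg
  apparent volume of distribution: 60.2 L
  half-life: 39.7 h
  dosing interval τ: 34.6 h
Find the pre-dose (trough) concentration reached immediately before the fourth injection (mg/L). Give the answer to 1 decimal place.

C₀ per dose = Dose / Vd = 903 / 60.2 = 15.00 mg/L
k = ln2 / t½ = 0.693147 / 39.7 = 0.01746 h⁻¹
Fraction remaining after one interval: r = e^(−kτ) = e^(−0.01746 × 34.6) = 0.5466
Before dose 4, 3 doses have been given (aged 1τ, 2τ, 3τ).
C_trough = C₀ × (r + r² + … + r^3) = C₀ × r(1−r^3)/(1−r)
        = 15.00 × 0.5466 × (1 − 0.1633) / (1 − 0.5466) = 15.13 mg/L

15.1 mg/L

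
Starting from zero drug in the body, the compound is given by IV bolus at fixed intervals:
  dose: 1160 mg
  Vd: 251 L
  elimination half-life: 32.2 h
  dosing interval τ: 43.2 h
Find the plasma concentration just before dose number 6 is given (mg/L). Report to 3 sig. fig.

2.98 mg/L

C₀ per dose = Dose / Vd = 1160 / 251 = 4.622 mg/L
k = ln2 / t½ = 0.693147 / 32.2 = 0.02153 h⁻¹
Fraction remaining after one interval: r = e^(−kτ) = e^(−0.02153 × 43.2) = 0.3945
Before dose 6, 5 doses have been given (aged 1τ, 2τ, 3τ, 4τ, 5τ).
C_trough = C₀ × (r + r² + … + r^5) = C₀ × r(1−r^5)/(1−r)
        = 4.622 × 0.3945 × (1 − 0.009555) / (1 − 0.3945) = 2.983 mg/L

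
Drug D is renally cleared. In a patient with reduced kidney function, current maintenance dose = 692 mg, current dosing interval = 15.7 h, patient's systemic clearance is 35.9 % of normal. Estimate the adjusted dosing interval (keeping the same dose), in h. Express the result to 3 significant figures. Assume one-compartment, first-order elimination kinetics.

43.7 h

To keep the same average steady-state level, dosing rate must scale with clearance.
CL ratio = 35.9 / 100 = 0.3590
New interval (same dose) = 15.7 / 0.3590 = 43.73 h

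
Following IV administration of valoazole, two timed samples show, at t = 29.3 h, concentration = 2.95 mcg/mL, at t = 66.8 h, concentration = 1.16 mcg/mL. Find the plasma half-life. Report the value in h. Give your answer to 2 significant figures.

k = ln(C₁/C₂) / (t₂ − t₁) = ln(2.95/1.16) / (66.8 − 29.3)
  = 0.9334 / 37.50 = 0.02489 h⁻¹
t½ = ln2 / k = 0.693147 / 0.02489 = 27.85 h

28 h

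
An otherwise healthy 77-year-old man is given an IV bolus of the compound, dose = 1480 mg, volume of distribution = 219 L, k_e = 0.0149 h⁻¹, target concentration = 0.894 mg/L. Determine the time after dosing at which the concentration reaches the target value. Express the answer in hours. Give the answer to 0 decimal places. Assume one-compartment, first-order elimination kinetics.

136 h

C₀ = Dose / Vd = 1480 / 219 = 6.758 mg/L
t = ln(C₀ / C) / k = ln(6.758 / 0.894) / 0.01490
  = ln(7.559) / 0.01490 = 2.023 / 0.01490 = 135.8 h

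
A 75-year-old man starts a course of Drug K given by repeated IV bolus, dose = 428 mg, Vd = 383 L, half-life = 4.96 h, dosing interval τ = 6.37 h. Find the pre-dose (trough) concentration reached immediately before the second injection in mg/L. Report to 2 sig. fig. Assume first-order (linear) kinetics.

0.46 mg/L

C₀ per dose = Dose / Vd = 428 / 383 = 1.117 mg/L
k = ln2 / t½ = 0.693147 / 4.96 = 0.1397 h⁻¹
Fraction remaining after one interval: r = e^(−kτ) = e^(−0.1397 × 6.37) = 0.4107
Before dose 2, 1 dose has been given (aged 1τ).
C_trough = C₀ × r = 1.117 × 0.4107 = 0.4588 mg/L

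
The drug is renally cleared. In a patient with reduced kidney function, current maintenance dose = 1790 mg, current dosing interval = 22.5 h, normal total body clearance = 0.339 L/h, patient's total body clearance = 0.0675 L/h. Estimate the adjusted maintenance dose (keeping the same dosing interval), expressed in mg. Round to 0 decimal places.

To keep the same average steady-state level, dosing rate must scale with clearance.
CL ratio = 0.0675 / 0.339 = 0.1991
New dose (same interval) = 1790 × 0.1991 = 356.4 mg

356 mg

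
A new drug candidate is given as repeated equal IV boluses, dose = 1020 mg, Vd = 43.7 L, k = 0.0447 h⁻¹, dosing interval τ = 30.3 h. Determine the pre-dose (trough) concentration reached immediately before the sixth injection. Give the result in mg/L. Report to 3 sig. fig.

C₀ per dose = Dose / Vd = 1020 / 43.7 = 23.34 mg/L
Fraction remaining after one interval: r = e^(−kτ) = e^(−0.04470 × 30.3) = 0.2581
Before dose 6, 5 doses have been given (aged 1τ, 2τ, 3τ, 4τ, 5τ).
C_trough = C₀ × (r + r² + … + r^5) = C₀ × r(1−r^5)/(1−r)
        = 23.34 × 0.2581 × (1 − 0.001145) / (1 − 0.2581) = 8.110 mg/L

8.11 mg/L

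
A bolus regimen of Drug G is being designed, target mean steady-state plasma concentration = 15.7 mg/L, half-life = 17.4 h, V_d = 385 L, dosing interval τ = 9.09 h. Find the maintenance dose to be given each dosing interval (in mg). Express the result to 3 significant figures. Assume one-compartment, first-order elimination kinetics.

2190 mg

k = ln2 / t½ = 0.693147 / 17.4 = 0.03984 h⁻¹
CL = k × Vd = 0.03984 × 385 = 15.34 L/h
At steady state, Dose/τ = Css × CL.
Dose = Css × CL × τ = 15.7 × 15.34 × 9.09 = 2189 mg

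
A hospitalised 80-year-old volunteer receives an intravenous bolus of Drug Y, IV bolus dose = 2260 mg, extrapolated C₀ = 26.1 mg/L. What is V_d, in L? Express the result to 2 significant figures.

Vd = Dose / C₀ = 2260 / 26.1 = 86.59 L

87 L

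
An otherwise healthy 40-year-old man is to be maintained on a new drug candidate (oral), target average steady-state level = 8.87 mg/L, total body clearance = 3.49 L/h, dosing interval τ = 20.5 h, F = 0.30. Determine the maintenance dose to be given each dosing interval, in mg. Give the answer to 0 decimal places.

2115 mg

At steady state, F × (Dose/τ) = Css × CL.
Dose = Css × CL × τ / F = 8.87 × 3.490 × 20.5 / 0.30 = 2115 mg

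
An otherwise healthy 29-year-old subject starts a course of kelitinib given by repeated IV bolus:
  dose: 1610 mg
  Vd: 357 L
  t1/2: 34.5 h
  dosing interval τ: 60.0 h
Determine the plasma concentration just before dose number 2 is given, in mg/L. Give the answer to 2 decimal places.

C₀ per dose = Dose / Vd = 1610 / 357 = 4.510 mg/L
k = ln2 / t½ = 0.693147 / 34.5 = 0.02009 h⁻¹
Fraction remaining after one interval: r = e^(−kτ) = e^(−0.02009 × 60.0) = 0.2996
Before dose 2, 1 dose has been given (aged 1τ).
C_trough = C₀ × r = 4.510 × 0.2996 = 1.351 mg/L

1.35 mg/L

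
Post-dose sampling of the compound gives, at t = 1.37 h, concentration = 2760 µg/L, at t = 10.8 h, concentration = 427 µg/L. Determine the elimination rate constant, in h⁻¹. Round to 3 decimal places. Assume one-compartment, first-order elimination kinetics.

k = ln(C₁/C₂) / (t₂ − t₁) = ln(2760/427) / (10.8 − 1.37)
  = 1.866 / 9.430 = 0.1979 h⁻¹

0.198 h⁻¹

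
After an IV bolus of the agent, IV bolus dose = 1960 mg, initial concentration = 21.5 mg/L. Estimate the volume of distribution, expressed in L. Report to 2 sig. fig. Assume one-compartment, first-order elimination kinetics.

Vd = Dose / C₀ = 1960 / 21.5 = 91.16 L

91 L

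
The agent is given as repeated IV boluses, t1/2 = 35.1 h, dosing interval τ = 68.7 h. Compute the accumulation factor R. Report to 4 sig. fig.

1.347

k = ln2 / t½ = 0.693147 / 35.1 = 0.01975 h⁻¹
e^(−kτ) = e^(−0.01975 × 68.7) = 0.2575
Accumulation ratio R = 1 / (1 − e^(−kτ)) = 1 / (1 − 0.2575) = 1.347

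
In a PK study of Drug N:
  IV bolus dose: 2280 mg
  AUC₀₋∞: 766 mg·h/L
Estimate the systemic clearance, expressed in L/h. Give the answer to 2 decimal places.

2.98 L/h

CL = Dose / AUC = 2280 / 766 = 2.977 L/h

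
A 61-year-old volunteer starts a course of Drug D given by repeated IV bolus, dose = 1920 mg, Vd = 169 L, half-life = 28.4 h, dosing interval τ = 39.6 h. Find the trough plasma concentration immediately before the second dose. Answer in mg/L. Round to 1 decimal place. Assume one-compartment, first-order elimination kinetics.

4.3 mg/L

C₀ per dose = Dose / Vd = 1920 / 169 = 11.36 mg/L
k = ln2 / t½ = 0.693147 / 28.4 = 0.02441 h⁻¹
Fraction remaining after one interval: r = e^(−kτ) = e^(−0.02441 × 39.6) = 0.3804
Before dose 2, 1 dose has been given (aged 1τ).
C_trough = C₀ × r = 11.36 × 0.3804 = 4.321 mg/L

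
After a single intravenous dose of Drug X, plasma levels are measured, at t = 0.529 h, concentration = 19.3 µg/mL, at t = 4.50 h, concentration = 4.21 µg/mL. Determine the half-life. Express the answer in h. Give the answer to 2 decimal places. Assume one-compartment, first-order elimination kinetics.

k = ln(C₁/C₂) / (t₂ − t₁) = ln(19.3/4.21) / (4.50 − 0.529)
  = 1.523 / 3.971 = 0.3835 h⁻¹
t½ = ln2 / k = 0.693147 / 0.3835 = 1.807 h

1.81 h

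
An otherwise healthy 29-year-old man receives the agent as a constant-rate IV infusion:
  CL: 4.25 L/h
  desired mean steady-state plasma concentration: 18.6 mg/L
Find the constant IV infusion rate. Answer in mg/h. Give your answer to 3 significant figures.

79.1 mg/h

At steady state, infusion rate R₀ = Css × CL = 18.6 × 4.250 = 79.05 mg/h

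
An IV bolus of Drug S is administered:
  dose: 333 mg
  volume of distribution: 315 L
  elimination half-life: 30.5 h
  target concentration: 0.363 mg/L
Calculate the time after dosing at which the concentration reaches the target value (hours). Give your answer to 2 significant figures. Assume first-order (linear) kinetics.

C₀ = Dose / Vd = 333.0 / 315 = 1.057 mg/L
k = ln2 / t½ = 0.693147 / 30.5 = 0.02273 h⁻¹
t = ln(C₀ / C) / k = ln(1.057 / 0.363) / 0.02273
  = ln(2.912) / 0.02273 = 1.069 / 0.02273 = 47.03 h

47 h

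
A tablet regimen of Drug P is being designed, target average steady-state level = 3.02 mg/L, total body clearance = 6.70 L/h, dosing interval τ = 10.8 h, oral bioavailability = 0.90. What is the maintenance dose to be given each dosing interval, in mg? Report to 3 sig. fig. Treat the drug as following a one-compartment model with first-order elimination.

243 mg

At steady state, F × (Dose/τ) = Css × CL.
Dose = Css × CL × τ / F = 3.02 × 6.700 × 10.8 / 0.90 = 242.8 mg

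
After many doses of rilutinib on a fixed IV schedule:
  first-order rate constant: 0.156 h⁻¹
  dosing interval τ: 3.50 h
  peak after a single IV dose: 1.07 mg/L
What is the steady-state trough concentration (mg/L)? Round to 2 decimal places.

1.47 mg/L

e^(−kτ) = e^(−0.1560 × 3.50) = 0.5793
Accumulation ratio R = 1 / (1 − e^(−kτ)) = 1 / (1 − 0.5793) = 2.377
Steady-state trough = C₀ × R × e^(−kτ) = 1.07 × 2.377 × 0.5793 = 1.473 mg/L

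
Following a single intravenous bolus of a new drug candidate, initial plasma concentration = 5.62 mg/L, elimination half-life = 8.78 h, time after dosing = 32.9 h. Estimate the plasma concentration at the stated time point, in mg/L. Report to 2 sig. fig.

k = ln2 / t½ = 0.693147 / 8.78 = 0.07895 h⁻¹
C = C₀ · e^(−k·t) = 5.620 × e^(−0.07895 × 32.9)
  = 5.620 × 0.07446 = 0.4185 mg/L

0.42 mg/L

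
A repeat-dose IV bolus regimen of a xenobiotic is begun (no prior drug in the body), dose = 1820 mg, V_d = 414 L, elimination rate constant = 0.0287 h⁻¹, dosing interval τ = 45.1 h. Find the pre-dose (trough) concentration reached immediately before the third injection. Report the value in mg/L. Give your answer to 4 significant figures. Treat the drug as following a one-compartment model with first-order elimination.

C₀ per dose = Dose / Vd = 1820 / 414 = 4.396 mg/L
Fraction remaining after one interval: r = e^(−kτ) = e^(−0.02870 × 45.1) = 0.2741
Before dose 3, 2 doses have been given (aged 1τ, 2τ).
C_trough = C₀ × (r + r²) = 4.396 × (0.2741 + 0.07513) = 1.535 mg/L

1.535 mg/L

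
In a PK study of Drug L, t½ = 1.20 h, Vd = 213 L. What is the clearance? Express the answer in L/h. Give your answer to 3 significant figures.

k = ln2 / t½ = 0.693147 / 1.20 = 0.5776 h⁻¹
CL = k × Vd = 0.5776 × 213 = 123.0 L/h

123 L/h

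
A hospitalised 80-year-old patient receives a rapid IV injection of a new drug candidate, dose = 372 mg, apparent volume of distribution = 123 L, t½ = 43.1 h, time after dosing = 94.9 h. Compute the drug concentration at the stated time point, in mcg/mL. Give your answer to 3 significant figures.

0.657 mcg/mL

C₀ = Dose / Vd = 372.0 / 123 = 3.024 mg/L
k = ln2 / t½ = 0.693147 / 43.1 = 0.01608 h⁻¹
C = C₀ · e^(−k·t) = 3.024 × e^(−0.01608 × 94.9)
  = 3.024 × 0.2174 = 0.6574 mg/L
(0.6574 mg/L = 0.6574 mcg/mL)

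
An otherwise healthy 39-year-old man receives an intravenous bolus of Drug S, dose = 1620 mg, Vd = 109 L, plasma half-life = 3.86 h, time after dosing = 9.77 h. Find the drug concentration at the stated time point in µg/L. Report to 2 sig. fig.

C₀ = Dose / Vd = 1620 / 109 = 14.86 mg/L
k = ln2 / t½ = 0.693147 / 3.86 = 0.1796 h⁻¹
C = C₀ · e^(−k·t) = 14.86 × e^(−0.1796 × 9.77)
  = 14.86 × 0.1730 = 2.571 mg/L
Convert: 2.571 mg/L × 1000 = 2571 µg/L

2600 µg/L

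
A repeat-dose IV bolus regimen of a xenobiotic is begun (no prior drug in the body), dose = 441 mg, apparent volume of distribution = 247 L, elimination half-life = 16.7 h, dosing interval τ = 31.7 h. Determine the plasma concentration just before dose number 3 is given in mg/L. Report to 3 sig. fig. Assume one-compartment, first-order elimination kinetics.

C₀ per dose = Dose / Vd = 441 / 247 = 1.785 mg/L
k = ln2 / t½ = 0.693147 / 16.7 = 0.04151 h⁻¹
Fraction remaining after one interval: r = e^(−kτ) = e^(−0.04151 × 31.7) = 0.2682
Before dose 3, 2 doses have been given (aged 1τ, 2τ).
C_trough = C₀ × (r + r²) = 1.785 × (0.2682 + 0.07193) = 0.6071 mg/L

0.607 mg/L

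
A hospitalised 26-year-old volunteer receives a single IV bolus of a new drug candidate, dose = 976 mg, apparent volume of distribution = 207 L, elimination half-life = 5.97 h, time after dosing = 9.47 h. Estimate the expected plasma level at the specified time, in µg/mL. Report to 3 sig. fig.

C₀ = Dose / Vd = 976.0 / 207 = 4.715 mg/L
k = ln2 / t½ = 0.693147 / 5.97 = 0.1161 h⁻¹
C = C₀ · e^(−k·t) = 4.715 × e^(−0.1161 × 9.47)
  = 4.715 × 0.3330 = 1.570 mg/L
(1.570 mg/L = 1.570 µg/mL)

1.57 µg/mL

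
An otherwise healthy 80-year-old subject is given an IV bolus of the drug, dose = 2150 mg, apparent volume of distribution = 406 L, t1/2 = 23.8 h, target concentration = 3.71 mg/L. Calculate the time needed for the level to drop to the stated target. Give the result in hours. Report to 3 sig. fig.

C₀ = Dose / Vd = 2150 / 406 = 5.296 mg/L
k = ln2 / t½ = 0.693147 / 23.8 = 0.02912 h⁻¹
t = ln(C₀ / C) / k = ln(5.296 / 3.71) / 0.02912
  = ln(1.427) / 0.02912 = 0.3556 / 0.02912 = 12.21 h

12.2 h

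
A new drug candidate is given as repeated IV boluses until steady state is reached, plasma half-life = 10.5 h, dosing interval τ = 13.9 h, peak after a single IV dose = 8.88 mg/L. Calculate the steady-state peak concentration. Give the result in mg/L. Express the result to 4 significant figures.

k = ln2 / t½ = 0.693147 / 10.5 = 0.06601 h⁻¹
e^(−kτ) = e^(−0.06601 × 13.9) = 0.3995
Accumulation ratio R = 1 / (1 − e^(−kτ)) = 1 / (1 − 0.3995) = 1.665
Steady-state peak = C₀ × R = 8.88 × 1.665 = 14.79 mg/L

14.79 mg/L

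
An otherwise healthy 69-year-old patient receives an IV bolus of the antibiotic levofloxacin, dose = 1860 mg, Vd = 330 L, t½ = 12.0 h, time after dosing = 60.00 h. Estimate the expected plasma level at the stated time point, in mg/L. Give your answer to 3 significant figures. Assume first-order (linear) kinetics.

0.176 mg/L

C₀ = Dose / Vd = 1860 / 330 = 5.636 mg/L
k = ln2 / t½ = 0.693147 / 12.0 = 0.05776 h⁻¹
t / t½ = 60.00 / 12.0 = 5 half-lives
C = C₀ × (1/2)^5 = 5.636 × 0.03125 = 0.1761 mg/L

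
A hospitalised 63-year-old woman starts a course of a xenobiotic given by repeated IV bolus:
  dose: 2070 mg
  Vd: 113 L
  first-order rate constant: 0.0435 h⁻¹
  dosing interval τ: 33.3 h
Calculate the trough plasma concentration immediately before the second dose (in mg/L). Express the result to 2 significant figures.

4.3 mg/L

C₀ per dose = Dose / Vd = 2070 / 113 = 18.32 mg/L
Fraction remaining after one interval: r = e^(−kτ) = e^(−0.04350 × 33.3) = 0.2349
Before dose 2, 1 dose has been given (aged 1τ).
C_trough = C₀ × r = 18.32 × 0.2349 = 4.303 mg/L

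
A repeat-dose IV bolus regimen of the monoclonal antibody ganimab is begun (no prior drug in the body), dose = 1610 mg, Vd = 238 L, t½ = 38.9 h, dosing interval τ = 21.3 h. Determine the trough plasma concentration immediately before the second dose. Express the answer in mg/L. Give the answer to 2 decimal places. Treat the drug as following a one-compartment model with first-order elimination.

4.63 mg/L

C₀ per dose = Dose / Vd = 1610 / 238 = 6.765 mg/L
k = ln2 / t½ = 0.693147 / 38.9 = 0.01782 h⁻¹
Fraction remaining after one interval: r = e^(−kτ) = e^(−0.01782 × 21.3) = 0.6842
Before dose 2, 1 dose has been given (aged 1τ).
C_trough = C₀ × r = 6.765 × 0.6842 = 4.629 mg/L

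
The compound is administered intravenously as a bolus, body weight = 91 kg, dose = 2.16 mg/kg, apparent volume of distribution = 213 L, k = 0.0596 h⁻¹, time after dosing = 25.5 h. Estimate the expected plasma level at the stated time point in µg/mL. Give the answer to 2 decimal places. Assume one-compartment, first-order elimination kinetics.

Total dose = 2.16 × 91 = 196.6 mg
C₀ = Dose / Vd = 196.6 / 213 = 0.9230 mg/L
C = C₀ · e^(−k·t) = 0.9230 × e^(−0.05960 × 25.5)
  = 0.9230 × 0.2188 = 0.2020 mg/L
(0.2020 mg/L = 0.2020 µg/mL)

0.20 µg/mL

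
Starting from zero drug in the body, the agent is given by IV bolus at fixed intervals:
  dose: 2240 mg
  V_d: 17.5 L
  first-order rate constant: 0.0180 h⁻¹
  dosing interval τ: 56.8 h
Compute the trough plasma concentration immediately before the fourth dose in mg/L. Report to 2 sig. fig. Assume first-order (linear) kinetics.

69 mg/L

C₀ per dose = Dose / Vd = 2240 / 17.5 = 128.0 mg/L
Fraction remaining after one interval: r = e^(−kτ) = e^(−0.01800 × 56.8) = 0.3597
Before dose 4, 3 doses have been given (aged 1τ, 2τ, 3τ).
C_trough = C₀ × (r + r² + … + r^3) = C₀ × r(1−r^3)/(1−r)
        = 128.0 × 0.3597 × (1 − 0.04654) / (1 − 0.3597) = 68.56 mg/L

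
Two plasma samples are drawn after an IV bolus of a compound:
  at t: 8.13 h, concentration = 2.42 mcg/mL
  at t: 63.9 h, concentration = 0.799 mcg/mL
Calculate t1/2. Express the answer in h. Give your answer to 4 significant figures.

34.88 h

k = ln(C₁/C₂) / (t₂ − t₁) = ln(2.42/0.799) / (63.9 − 8.13)
  = 1.108 / 55.77 = 0.01987 h⁻¹
t½ = ln2 / k = 0.693147 / 0.01987 = 34.88 h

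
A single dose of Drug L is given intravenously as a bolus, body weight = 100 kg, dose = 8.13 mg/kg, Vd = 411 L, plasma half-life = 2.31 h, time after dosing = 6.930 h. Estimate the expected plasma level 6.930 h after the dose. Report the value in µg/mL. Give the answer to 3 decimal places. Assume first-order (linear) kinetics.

Total dose = 8.13 × 100 = 813.0 mg
C₀ = Dose / Vd = 813.0 / 411 = 1.978 mg/L
k = ln2 / t½ = 0.693147 / 2.31 = 0.3001 h⁻¹
t / t½ = 6.930 / 2.31 = 3 half-lives
C = C₀ × (1/2)^3 = 1.978 × 0.1250 = 0.2473 mg/L
(0.2473 mg/L = 0.2473 µg/mL)

0.247 µg/mL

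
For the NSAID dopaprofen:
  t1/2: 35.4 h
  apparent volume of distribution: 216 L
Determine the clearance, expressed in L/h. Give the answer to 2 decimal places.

k = ln2 / t½ = 0.693147 / 35.4 = 0.01958 h⁻¹
CL = k × Vd = 0.01958 × 216 = 4.229 L/h

4.23 L/h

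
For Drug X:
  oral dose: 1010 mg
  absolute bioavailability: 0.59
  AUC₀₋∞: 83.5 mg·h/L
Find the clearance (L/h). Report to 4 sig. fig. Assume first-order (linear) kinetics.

CL = F·Dose / AUC = 0.59 × 1010 / 83.5 = 7.137 L/h

7.137 L/h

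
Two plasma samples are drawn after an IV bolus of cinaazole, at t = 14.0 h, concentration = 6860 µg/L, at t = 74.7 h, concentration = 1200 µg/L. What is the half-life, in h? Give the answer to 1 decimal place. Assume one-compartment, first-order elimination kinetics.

24.1 h

k = ln(C₁/C₂) / (t₂ − t₁) = ln(6860/1200) / (74.7 − 14.0)
  = 1.743 / 60.70 = 0.02871 h⁻¹
t½ = ln2 / k = 0.693147 / 0.02871 = 24.14 h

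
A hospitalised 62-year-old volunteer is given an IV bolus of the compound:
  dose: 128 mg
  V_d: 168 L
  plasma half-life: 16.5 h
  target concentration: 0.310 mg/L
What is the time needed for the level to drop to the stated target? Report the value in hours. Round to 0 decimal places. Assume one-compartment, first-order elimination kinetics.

21 h

C₀ = Dose / Vd = 128.0 / 168 = 0.7619 mg/L
k = ln2 / t½ = 0.693147 / 16.5 = 0.04201 h⁻¹
t = ln(C₀ / C) / k = ln(0.7619 / 0.310) / 0.04201
  = ln(2.458) / 0.04201 = 0.8993 / 0.04201 = 21.41 h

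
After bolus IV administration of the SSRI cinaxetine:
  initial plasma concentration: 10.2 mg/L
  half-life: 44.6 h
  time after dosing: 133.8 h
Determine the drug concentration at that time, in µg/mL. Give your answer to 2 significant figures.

k = ln2 / t½ = 0.693147 / 44.6 = 0.01554 h⁻¹
t / t½ = 133.8 / 44.6 = 3 half-lives
C = C₀ × (1/2)^3 = 10.20 × 0.1250 = 1.275 mg/L
(1.275 mg/L = 1.275 µg/mL)

1.3 µg/mL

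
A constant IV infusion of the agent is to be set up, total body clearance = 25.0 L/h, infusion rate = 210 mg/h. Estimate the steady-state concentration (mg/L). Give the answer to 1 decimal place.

8.4 mg/L

At steady state Css = R₀ / CL = 210 / 25.00 = 8.400 mg/L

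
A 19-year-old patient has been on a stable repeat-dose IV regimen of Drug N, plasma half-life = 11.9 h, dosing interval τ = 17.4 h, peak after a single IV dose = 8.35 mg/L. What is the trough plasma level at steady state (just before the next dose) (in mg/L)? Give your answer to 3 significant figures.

4.76 mg/L

k = ln2 / t½ = 0.693147 / 11.9 = 0.05825 h⁻¹
e^(−kτ) = e^(−0.05825 × 17.4) = 0.3629
Accumulation ratio R = 1 / (1 − e^(−kτ)) = 1 / (1 − 0.3629) = 1.570
Steady-state trough = C₀ × R × e^(−kτ) = 8.35 × 1.570 × 0.3629 = 4.757 mg/L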